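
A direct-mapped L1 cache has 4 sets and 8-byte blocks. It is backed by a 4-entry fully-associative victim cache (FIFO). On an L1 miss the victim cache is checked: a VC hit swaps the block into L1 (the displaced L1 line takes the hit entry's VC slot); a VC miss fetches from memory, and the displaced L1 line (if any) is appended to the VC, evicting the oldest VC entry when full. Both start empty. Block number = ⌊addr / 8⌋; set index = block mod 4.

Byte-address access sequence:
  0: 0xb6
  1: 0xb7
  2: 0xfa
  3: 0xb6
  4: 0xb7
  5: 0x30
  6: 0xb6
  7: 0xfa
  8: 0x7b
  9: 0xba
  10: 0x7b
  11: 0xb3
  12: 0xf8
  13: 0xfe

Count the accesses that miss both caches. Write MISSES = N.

0: 0xb6 (blk 22, set 2) → MISS  vc=[]
1: 0xb7 (blk 22, set 2) → L1-HIT  vc=[]
2: 0xfa (blk 31, set 3) → MISS  vc=[]
3: 0xb6 (blk 22, set 2) → L1-HIT  vc=[]
4: 0xb7 (blk 22, set 2) → L1-HIT  vc=[]
5: 0x30 (blk 6, set 2) → MISS  vc=[22]
6: 0xb6 (blk 22, set 2) → VC-HIT  vc=[6]
7: 0xfa (blk 31, set 3) → L1-HIT  vc=[6]
8: 0x7b (blk 15, set 3) → MISS  vc=[6, 31]
9: 0xba (blk 23, set 3) → MISS  vc=[6, 31, 15]
10: 0x7b (blk 15, set 3) → VC-HIT  vc=[6, 31, 23]
11: 0xb3 (blk 22, set 2) → L1-HIT  vc=[6, 31, 23]
12: 0xf8 (blk 31, set 3) → VC-HIT  vc=[6, 15, 23]
13: 0xfe (blk 31, set 3) → L1-HIT  vc=[6, 15, 23]

MISSES = 5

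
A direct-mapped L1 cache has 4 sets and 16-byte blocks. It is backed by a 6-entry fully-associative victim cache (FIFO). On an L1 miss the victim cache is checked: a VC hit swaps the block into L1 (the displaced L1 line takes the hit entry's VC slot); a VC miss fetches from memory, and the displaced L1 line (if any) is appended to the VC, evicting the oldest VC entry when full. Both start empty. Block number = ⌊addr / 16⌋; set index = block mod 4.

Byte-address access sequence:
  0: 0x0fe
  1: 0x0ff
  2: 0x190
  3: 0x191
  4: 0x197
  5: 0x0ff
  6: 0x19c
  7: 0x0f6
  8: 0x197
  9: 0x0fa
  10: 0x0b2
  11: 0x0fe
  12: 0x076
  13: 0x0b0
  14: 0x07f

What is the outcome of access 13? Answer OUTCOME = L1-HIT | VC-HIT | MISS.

0: 0xfe (blk 15, set 3) → MISS  vc=[]
1: 0xff (blk 15, set 3) → L1-HIT  vc=[]
2: 0x190 (blk 25, set 1) → MISS  vc=[]
3: 0x191 (blk 25, set 1) → L1-HIT  vc=[]
4: 0x197 (blk 25, set 1) → L1-HIT  vc=[]
5: 0xff (blk 15, set 3) → L1-HIT  vc=[]
6: 0x19c (blk 25, set 1) → L1-HIT  vc=[]
7: 0xf6 (blk 15, set 3) → L1-HIT  vc=[]
8: 0x197 (blk 25, set 1) → L1-HIT  vc=[]
9: 0xfa (blk 15, set 3) → L1-HIT  vc=[]
10: 0xb2 (blk 11, set 3) → MISS  vc=[15]
11: 0xfe (blk 15, set 3) → VC-HIT  vc=[11]
12: 0x76 (blk 7, set 3) → MISS  vc=[11, 15]
13: 0xb0 (blk 11, set 3) → VC-HIT  vc=[7, 15]
14: 0x7f (blk 7, set 3) → VC-HIT  vc=[11, 15]

OUTCOME = VC-HIT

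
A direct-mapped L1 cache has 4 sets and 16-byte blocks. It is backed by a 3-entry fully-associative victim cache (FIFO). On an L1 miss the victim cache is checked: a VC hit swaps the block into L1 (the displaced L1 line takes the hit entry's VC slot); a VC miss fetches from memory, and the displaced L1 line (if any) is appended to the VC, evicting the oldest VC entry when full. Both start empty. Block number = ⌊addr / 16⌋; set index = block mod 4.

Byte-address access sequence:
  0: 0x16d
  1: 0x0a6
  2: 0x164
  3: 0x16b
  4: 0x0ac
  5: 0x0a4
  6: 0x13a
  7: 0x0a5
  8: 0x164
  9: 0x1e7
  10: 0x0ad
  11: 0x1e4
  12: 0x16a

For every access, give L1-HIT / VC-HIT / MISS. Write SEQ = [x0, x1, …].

  [0] addr=0x16d blk=22 s=2: MISS | VC []
  [1] addr=0xa6 blk=10 s=2: MISS | VC [22]
  [2] addr=0x164 blk=22 s=2: VC-HIT | VC [10]
  [3] addr=0x16b blk=22 s=2: L1-HIT | VC [10]
  [4] addr=0xac blk=10 s=2: VC-HIT | VC [22]
  [5] addr=0xa4 blk=10 s=2: L1-HIT | VC [22]
  [6] addr=0x13a blk=19 s=3: MISS | VC [22]
  [7] addr=0xa5 blk=10 s=2: L1-HIT | VC [22]
  [8] addr=0x164 blk=22 s=2: VC-HIT | VC [10]
  [9] addr=0x1e7 blk=30 s=2: MISS | VC [10, 22]
  [10] addr=0xad blk=10 s=2: VC-HIT | VC [30, 22]
  [11] addr=0x1e4 blk=30 s=2: VC-HIT | VC [10, 22]
  [12] addr=0x16a blk=22 s=2: VC-HIT | VC [10, 30]

SEQ = [MISS, MISS, VC-HIT, L1-HIT, VC-HIT, L1-HIT, MISS, L1-HIT, VC-HIT, MISS, VC-HIT, VC-HIT, VC-HIT]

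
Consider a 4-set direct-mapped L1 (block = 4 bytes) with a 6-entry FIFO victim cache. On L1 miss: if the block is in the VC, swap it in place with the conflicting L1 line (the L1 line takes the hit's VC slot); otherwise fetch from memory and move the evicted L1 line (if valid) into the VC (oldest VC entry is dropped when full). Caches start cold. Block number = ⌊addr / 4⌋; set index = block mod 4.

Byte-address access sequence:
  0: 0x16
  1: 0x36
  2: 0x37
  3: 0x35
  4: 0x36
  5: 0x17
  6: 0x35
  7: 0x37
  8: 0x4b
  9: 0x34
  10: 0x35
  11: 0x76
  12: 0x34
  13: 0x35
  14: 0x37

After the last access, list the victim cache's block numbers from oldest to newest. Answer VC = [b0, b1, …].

0: 0x16 (blk 5, set 1) → MISS  vc=[]
1: 0x36 (blk 13, set 1) → MISS  vc=[5]
2: 0x37 (blk 13, set 1) → L1-HIT  vc=[5]
3: 0x35 (blk 13, set 1) → L1-HIT  vc=[5]
4: 0x36 (blk 13, set 1) → L1-HIT  vc=[5]
5: 0x17 (blk 5, set 1) → VC-HIT  vc=[13]
6: 0x35 (blk 13, set 1) → VC-HIT  vc=[5]
7: 0x37 (blk 13, set 1) → L1-HIT  vc=[5]
8: 0x4b (blk 18, set 2) → MISS  vc=[5]
9: 0x34 (blk 13, set 1) → L1-HIT  vc=[5]
10: 0x35 (blk 13, set 1) → L1-HIT  vc=[5]
11: 0x76 (blk 29, set 1) → MISS  vc=[5, 13]
12: 0x34 (blk 13, set 1) → VC-HIT  vc=[5, 29]
13: 0x35 (blk 13, set 1) → L1-HIT  vc=[5, 29]
14: 0x37 (blk 13, set 1) → L1-HIT  vc=[5, 29]

VC = [5, 29]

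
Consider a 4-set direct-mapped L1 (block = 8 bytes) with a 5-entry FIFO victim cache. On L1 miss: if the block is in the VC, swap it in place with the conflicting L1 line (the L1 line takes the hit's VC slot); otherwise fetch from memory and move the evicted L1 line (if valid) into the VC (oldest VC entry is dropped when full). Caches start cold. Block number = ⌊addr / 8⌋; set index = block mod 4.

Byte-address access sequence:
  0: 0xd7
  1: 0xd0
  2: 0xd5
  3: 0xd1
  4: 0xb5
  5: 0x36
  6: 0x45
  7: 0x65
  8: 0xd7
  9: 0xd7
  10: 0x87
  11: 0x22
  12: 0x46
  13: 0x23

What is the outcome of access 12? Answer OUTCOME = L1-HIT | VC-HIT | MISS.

OUTCOME = VC-HIT

#0 0xd7→b26/s2 MISS; vc=[]
#1 0xd0→b26/s2 L1-HIT; vc=[]
#2 0xd5→b26/s2 L1-HIT; vc=[]
#3 0xd1→b26/s2 L1-HIT; vc=[]
#4 0xb5→b22/s2 MISS; vc=[26]
#5 0x36→b6/s2 MISS; vc=[26,22]
#6 0x45→b8/s0 MISS; vc=[26,22]
#7 0x65→b12/s0 MISS; vc=[26,22,8]
#8 0xd7→b26/s2 VC-HIT; vc=[6,22,8]
#9 0xd7→b26/s2 L1-HIT; vc=[6,22,8]
#10 0x87→b16/s0 MISS; vc=[6,22,8,12]
#11 0x22→b4/s0 MISS; vc=[6,22,8,12,16]
#12 0x46→b8/s0 VC-HIT; vc=[6,22,4,12,16]
#13 0x23→b4/s0 VC-HIT; vc=[6,22,8,12,16]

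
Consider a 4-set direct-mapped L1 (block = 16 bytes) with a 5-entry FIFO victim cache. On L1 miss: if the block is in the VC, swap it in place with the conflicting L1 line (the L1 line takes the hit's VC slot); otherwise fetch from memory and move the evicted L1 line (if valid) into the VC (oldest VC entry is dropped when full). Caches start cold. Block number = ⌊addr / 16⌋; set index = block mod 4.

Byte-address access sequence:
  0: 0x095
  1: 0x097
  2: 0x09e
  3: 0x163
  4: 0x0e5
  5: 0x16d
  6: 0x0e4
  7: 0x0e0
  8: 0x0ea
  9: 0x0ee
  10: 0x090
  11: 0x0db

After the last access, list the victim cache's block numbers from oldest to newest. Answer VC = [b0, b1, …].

VC = [22, 9]

#0 0x95→b9/s1 MISS; vc=[]
#1 0x97→b9/s1 L1-HIT; vc=[]
#2 0x9e→b9/s1 L1-HIT; vc=[]
#3 0x163→b22/s2 MISS; vc=[]
#4 0xe5→b14/s2 MISS; vc=[22]
#5 0x16d→b22/s2 VC-HIT; vc=[14]
#6 0xe4→b14/s2 VC-HIT; vc=[22]
#7 0xe0→b14/s2 L1-HIT; vc=[22]
#8 0xea→b14/s2 L1-HIT; vc=[22]
#9 0xee→b14/s2 L1-HIT; vc=[22]
#10 0x90→b9/s1 L1-HIT; vc=[22]
#11 0xdb→b13/s1 MISS; vc=[22,9]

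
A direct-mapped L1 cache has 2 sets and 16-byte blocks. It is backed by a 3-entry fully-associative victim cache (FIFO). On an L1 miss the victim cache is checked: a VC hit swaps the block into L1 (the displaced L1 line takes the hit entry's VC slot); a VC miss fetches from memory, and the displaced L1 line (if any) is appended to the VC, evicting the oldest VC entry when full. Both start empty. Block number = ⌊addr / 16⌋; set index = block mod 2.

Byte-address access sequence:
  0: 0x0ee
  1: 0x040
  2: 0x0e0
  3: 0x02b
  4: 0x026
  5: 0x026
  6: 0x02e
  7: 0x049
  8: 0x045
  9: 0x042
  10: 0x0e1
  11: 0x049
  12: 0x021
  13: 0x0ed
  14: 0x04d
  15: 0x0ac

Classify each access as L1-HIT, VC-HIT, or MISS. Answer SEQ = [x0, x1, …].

#0 0xee→b14/s0 MISS; vc=[]
#1 0x40→b4/s0 MISS; vc=[14]
#2 0xe0→b14/s0 VC-HIT; vc=[4]
#3 0x2b→b2/s0 MISS; vc=[4,14]
#4 0x26→b2/s0 L1-HIT; vc=[4,14]
#5 0x26→b2/s0 L1-HIT; vc=[4,14]
#6 0x2e→b2/s0 L1-HIT; vc=[4,14]
#7 0x49→b4/s0 VC-HIT; vc=[2,14]
#8 0x45→b4/s0 L1-HIT; vc=[2,14]
#9 0x42→b4/s0 L1-HIT; vc=[2,14]
#10 0xe1→b14/s0 VC-HIT; vc=[2,4]
#11 0x49→b4/s0 VC-HIT; vc=[2,14]
#12 0x21→b2/s0 VC-HIT; vc=[4,14]
#13 0xed→b14/s0 VC-HIT; vc=[4,2]
#14 0x4d→b4/s0 VC-HIT; vc=[14,2]
#15 0xac→b10/s0 MISS; vc=[14,2,4]

SEQ = [MISS, MISS, VC-HIT, MISS, L1-HIT, L1-HIT, L1-HIT, VC-HIT, L1-HIT, L1-HIT, VC-HIT, VC-HIT, VC-HIT, VC-HIT, VC-HIT, MISS]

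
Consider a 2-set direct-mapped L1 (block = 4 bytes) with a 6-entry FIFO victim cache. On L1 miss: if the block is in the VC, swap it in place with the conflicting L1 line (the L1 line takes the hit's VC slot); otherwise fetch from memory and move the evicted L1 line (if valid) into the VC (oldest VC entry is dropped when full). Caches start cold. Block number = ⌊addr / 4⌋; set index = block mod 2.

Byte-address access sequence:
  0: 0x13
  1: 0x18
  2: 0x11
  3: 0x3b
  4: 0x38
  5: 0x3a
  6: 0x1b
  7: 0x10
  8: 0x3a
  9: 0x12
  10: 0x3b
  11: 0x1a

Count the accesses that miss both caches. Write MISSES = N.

#0 0x13→b4/s0 MISS; vc=[]
#1 0x18→b6/s0 MISS; vc=[4]
#2 0x11→b4/s0 VC-HIT; vc=[6]
#3 0x3b→b14/s0 MISS; vc=[6,4]
#4 0x38→b14/s0 L1-HIT; vc=[6,4]
#5 0x3a→b14/s0 L1-HIT; vc=[6,4]
#6 0x1b→b6/s0 VC-HIT; vc=[14,4]
#7 0x10→b4/s0 VC-HIT; vc=[14,6]
#8 0x3a→b14/s0 VC-HIT; vc=[4,6]
#9 0x12→b4/s0 VC-HIT; vc=[14,6]
#10 0x3b→b14/s0 VC-HIT; vc=[4,6]
#11 0x1a→b6/s0 VC-HIT; vc=[4,14]

MISSES = 3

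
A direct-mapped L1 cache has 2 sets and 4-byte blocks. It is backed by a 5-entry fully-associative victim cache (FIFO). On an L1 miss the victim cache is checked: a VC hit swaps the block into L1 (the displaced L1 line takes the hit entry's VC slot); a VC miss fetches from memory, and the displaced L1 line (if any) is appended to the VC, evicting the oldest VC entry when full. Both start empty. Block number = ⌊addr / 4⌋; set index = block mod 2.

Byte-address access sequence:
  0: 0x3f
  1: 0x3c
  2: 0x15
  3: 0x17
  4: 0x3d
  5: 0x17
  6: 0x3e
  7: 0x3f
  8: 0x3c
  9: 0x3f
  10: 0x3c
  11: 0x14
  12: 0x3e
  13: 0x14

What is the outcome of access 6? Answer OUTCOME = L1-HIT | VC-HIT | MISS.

OUTCOME = VC-HIT

0: 0x3f (blk 15, set 1) → MISS  vc=[]
1: 0x3c (blk 15, set 1) → L1-HIT  vc=[]
2: 0x15 (blk 5, set 1) → MISS  vc=[15]
3: 0x17 (blk 5, set 1) → L1-HIT  vc=[15]
4: 0x3d (blk 15, set 1) → VC-HIT  vc=[5]
5: 0x17 (blk 5, set 1) → VC-HIT  vc=[15]
6: 0x3e (blk 15, set 1) → VC-HIT  vc=[5]
7: 0x3f (blk 15, set 1) → L1-HIT  vc=[5]
8: 0x3c (blk 15, set 1) → L1-HIT  vc=[5]
9: 0x3f (blk 15, set 1) → L1-HIT  vc=[5]
10: 0x3c (blk 15, set 1) → L1-HIT  vc=[5]
11: 0x14 (blk 5, set 1) → VC-HIT  vc=[15]
12: 0x3e (blk 15, set 1) → VC-HIT  vc=[5]
13: 0x14 (blk 5, set 1) → VC-HIT  vc=[15]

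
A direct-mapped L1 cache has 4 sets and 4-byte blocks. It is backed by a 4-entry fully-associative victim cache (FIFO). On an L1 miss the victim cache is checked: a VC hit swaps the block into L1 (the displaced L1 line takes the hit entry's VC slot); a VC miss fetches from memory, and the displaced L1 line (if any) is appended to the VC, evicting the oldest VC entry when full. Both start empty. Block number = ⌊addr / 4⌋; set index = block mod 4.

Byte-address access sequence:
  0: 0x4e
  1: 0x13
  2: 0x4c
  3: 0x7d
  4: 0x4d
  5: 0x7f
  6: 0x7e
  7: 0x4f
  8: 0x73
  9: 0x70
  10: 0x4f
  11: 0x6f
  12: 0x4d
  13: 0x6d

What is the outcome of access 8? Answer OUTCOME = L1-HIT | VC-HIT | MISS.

0: 0x4e (blk 19, set 3) → MISS  vc=[]
1: 0x13 (blk 4, set 0) → MISS  vc=[]
2: 0x4c (blk 19, set 3) → L1-HIT  vc=[]
3: 0x7d (blk 31, set 3) → MISS  vc=[19]
4: 0x4d (blk 19, set 3) → VC-HIT  vc=[31]
5: 0x7f (blk 31, set 3) → VC-HIT  vc=[19]
6: 0x7e (blk 31, set 3) → L1-HIT  vc=[19]
7: 0x4f (blk 19, set 3) → VC-HIT  vc=[31]
8: 0x73 (blk 28, set 0) → MISS  vc=[31, 4]
9: 0x70 (blk 28, set 0) → L1-HIT  vc=[31, 4]
10: 0x4f (blk 19, set 3) → L1-HIT  vc=[31, 4]
11: 0x6f (blk 27, set 3) → MISS  vc=[31, 4, 19]
12: 0x4d (blk 19, set 3) → VC-HIT  vc=[31, 4, 27]
13: 0x6d (blk 27, set 3) → VC-HIT  vc=[31, 4, 19]

OUTCOME = MISS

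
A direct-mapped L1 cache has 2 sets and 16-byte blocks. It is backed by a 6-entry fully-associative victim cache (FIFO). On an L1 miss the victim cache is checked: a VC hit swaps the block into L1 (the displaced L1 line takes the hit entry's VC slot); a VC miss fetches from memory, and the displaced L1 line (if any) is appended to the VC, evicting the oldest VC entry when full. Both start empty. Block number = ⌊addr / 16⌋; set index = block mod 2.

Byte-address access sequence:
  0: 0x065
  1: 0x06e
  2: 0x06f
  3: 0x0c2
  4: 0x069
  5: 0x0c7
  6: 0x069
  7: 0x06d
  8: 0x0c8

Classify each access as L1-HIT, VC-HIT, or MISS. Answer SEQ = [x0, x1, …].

0: 0x65 (blk 6, set 0) → MISS  vc=[]
1: 0x6e (blk 6, set 0) → L1-HIT  vc=[]
2: 0x6f (blk 6, set 0) → L1-HIT  vc=[]
3: 0xc2 (blk 12, set 0) → MISS  vc=[6]
4: 0x69 (blk 6, set 0) → VC-HIT  vc=[12]
5: 0xc7 (blk 12, set 0) → VC-HIT  vc=[6]
6: 0x69 (blk 6, set 0) → VC-HIT  vc=[12]
7: 0x6d (blk 6, set 0) → L1-HIT  vc=[12]
8: 0xc8 (blk 12, set 0) → VC-HIT  vc=[6]

SEQ = [MISS, L1-HIT, L1-HIT, MISS, VC-HIT, VC-HIT, VC-HIT, L1-HIT, VC-HIT]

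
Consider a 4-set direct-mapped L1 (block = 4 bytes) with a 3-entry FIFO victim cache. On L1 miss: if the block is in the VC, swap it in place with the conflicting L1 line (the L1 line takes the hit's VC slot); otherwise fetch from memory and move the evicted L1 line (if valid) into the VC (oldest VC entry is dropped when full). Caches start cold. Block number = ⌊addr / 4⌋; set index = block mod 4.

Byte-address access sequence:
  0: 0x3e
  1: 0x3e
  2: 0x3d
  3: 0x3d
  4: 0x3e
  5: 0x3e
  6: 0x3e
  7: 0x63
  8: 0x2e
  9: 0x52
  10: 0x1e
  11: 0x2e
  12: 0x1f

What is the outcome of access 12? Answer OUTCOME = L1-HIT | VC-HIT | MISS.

0: 0x3e (blk 15, set 3) → MISS  vc=[]
1: 0x3e (blk 15, set 3) → L1-HIT  vc=[]
2: 0x3d (blk 15, set 3) → L1-HIT  vc=[]
3: 0x3d (blk 15, set 3) → L1-HIT  vc=[]
4: 0x3e (blk 15, set 3) → L1-HIT  vc=[]
5: 0x3e (blk 15, set 3) → L1-HIT  vc=[]
6: 0x3e (blk 15, set 3) → L1-HIT  vc=[]
7: 0x63 (blk 24, set 0) → MISS  vc=[]
8: 0x2e (blk 11, set 3) → MISS  vc=[15]
9: 0x52 (blk 20, set 0) → MISS  vc=[15, 24]
10: 0x1e (blk 7, set 3) → MISS  vc=[15, 24, 11]
11: 0x2e (blk 11, set 3) → VC-HIT  vc=[15, 24, 7]
12: 0x1f (blk 7, set 3) → VC-HIT  vc=[15, 24, 11]

OUTCOME = VC-HIT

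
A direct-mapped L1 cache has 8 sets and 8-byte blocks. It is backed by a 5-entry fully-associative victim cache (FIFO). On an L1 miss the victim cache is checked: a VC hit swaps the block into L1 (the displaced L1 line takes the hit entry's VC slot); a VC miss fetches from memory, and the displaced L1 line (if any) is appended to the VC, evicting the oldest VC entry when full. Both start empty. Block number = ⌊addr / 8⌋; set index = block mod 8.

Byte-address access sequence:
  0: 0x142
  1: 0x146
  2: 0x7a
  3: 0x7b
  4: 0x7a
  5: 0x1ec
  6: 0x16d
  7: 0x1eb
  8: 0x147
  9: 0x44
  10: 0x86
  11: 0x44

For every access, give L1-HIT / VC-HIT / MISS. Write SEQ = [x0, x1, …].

0: 0x142 (blk 40, set 0) → MISS  vc=[]
1: 0x146 (blk 40, set 0) → L1-HIT  vc=[]
2: 0x7a (blk 15, set 7) → MISS  vc=[]
3: 0x7b (blk 15, set 7) → L1-HIT  vc=[]
4: 0x7a (blk 15, set 7) → L1-HIT  vc=[]
5: 0x1ec (blk 61, set 5) → MISS  vc=[]
6: 0x16d (blk 45, set 5) → MISS  vc=[61]
7: 0x1eb (blk 61, set 5) → VC-HIT  vc=[45]
8: 0x147 (blk 40, set 0) → L1-HIT  vc=[45]
9: 0x44 (blk 8, set 0) → MISS  vc=[45, 40]
10: 0x86 (blk 16, set 0) → MISS  vc=[45, 40, 8]
11: 0x44 (blk 8, set 0) → VC-HIT  vc=[45, 40, 16]

SEQ = [MISS, L1-HIT, MISS, L1-HIT, L1-HIT, MISS, MISS, VC-HIT, L1-HIT, MISS, MISS, VC-HIT]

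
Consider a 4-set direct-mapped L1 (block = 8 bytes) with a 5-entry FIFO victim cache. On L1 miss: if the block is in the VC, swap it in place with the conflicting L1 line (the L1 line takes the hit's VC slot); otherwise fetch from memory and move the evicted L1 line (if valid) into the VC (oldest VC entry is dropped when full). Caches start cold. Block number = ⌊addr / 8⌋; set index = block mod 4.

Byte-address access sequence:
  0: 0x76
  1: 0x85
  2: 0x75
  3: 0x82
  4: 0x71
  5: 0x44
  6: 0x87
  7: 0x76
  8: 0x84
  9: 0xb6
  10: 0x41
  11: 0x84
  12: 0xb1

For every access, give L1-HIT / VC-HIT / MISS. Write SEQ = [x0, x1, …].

#0 0x76→b14/s2 MISS; vc=[]
#1 0x85→b16/s0 MISS; vc=[]
#2 0x75→b14/s2 L1-HIT; vc=[]
#3 0x82→b16/s0 L1-HIT; vc=[]
#4 0x71→b14/s2 L1-HIT; vc=[]
#5 0x44→b8/s0 MISS; vc=[16]
#6 0x87→b16/s0 VC-HIT; vc=[8]
#7 0x76→b14/s2 L1-HIT; vc=[8]
#8 0x84→b16/s0 L1-HIT; vc=[8]
#9 0xb6→b22/s2 MISS; vc=[8,14]
#10 0x41→b8/s0 VC-HIT; vc=[16,14]
#11 0x84→b16/s0 VC-HIT; vc=[8,14]
#12 0xb1→b22/s2 L1-HIT; vc=[8,14]

SEQ = [MISS, MISS, L1-HIT, L1-HIT, L1-HIT, MISS, VC-HIT, L1-HIT, L1-HIT, MISS, VC-HIT, VC-HIT, L1-HIT]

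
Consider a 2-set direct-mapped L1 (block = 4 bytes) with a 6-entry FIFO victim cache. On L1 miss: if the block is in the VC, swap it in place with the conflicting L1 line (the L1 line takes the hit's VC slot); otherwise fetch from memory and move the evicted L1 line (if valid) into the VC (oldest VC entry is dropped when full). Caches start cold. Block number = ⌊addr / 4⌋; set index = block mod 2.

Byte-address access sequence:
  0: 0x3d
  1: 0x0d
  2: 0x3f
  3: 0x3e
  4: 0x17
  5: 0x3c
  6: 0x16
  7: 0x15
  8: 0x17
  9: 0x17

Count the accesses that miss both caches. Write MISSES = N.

MISSES = 3

#0 0x3d→b15/s1 MISS; vc=[]
#1 0xd→b3/s1 MISS; vc=[15]
#2 0x3f→b15/s1 VC-HIT; vc=[3]
#3 0x3e→b15/s1 L1-HIT; vc=[3]
#4 0x17→b5/s1 MISS; vc=[3,15]
#5 0x3c→b15/s1 VC-HIT; vc=[3,5]
#6 0x16→b5/s1 VC-HIT; vc=[3,15]
#7 0x15→b5/s1 L1-HIT; vc=[3,15]
#8 0x17→b5/s1 L1-HIT; vc=[3,15]
#9 0x17→b5/s1 L1-HIT; vc=[3,15]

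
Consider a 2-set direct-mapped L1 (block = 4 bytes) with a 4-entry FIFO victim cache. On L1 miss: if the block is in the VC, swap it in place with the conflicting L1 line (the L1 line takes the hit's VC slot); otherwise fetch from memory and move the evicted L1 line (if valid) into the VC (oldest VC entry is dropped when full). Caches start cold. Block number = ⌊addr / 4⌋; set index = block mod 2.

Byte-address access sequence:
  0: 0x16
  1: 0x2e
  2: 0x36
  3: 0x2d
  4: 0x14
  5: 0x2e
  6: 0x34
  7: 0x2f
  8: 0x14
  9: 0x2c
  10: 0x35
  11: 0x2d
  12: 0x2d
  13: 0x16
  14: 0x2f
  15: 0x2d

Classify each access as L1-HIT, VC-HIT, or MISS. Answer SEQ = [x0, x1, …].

SEQ = [MISS, MISS, MISS, VC-HIT, VC-HIT, VC-HIT, VC-HIT, VC-HIT, VC-HIT, VC-HIT, VC-HIT, VC-HIT, L1-HIT, VC-HIT, VC-HIT, L1-HIT]

  [0] addr=0x16 blk=5 s=1: MISS | VC []
  [1] addr=0x2e blk=11 s=1: MISS | VC [5]
  [2] addr=0x36 blk=13 s=1: MISS | VC [5, 11]
  [3] addr=0x2d blk=11 s=1: VC-HIT | VC [5, 13]
  [4] addr=0x14 blk=5 s=1: VC-HIT | VC [11, 13]
  [5] addr=0x2e blk=11 s=1: VC-HIT | VC [5, 13]
  [6] addr=0x34 blk=13 s=1: VC-HIT | VC [5, 11]
  [7] addr=0x2f blk=11 s=1: VC-HIT | VC [5, 13]
  [8] addr=0x14 blk=5 s=1: VC-HIT | VC [11, 13]
  [9] addr=0x2c blk=11 s=1: VC-HIT | VC [5, 13]
  [10] addr=0x35 blk=13 s=1: VC-HIT | VC [5, 11]
  [11] addr=0x2d blk=11 s=1: VC-HIT | VC [5, 13]
  [12] addr=0x2d blk=11 s=1: L1-HIT | VC [5, 13]
  [13] addr=0x16 blk=5 s=1: VC-HIT | VC [11, 13]
  [14] addr=0x2f blk=11 s=1: VC-HIT | VC [5, 13]
  [15] addr=0x2d blk=11 s=1: L1-HIT | VC [5, 13]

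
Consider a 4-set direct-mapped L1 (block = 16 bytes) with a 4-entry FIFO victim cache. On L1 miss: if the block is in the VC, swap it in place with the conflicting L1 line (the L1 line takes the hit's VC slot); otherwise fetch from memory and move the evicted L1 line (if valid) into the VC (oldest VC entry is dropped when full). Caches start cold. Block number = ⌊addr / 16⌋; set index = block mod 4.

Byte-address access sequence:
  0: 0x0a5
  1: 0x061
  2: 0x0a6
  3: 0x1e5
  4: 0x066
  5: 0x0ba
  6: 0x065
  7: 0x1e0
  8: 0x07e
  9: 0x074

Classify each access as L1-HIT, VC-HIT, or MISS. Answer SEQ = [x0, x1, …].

SEQ = [MISS, MISS, VC-HIT, MISS, VC-HIT, MISS, L1-HIT, VC-HIT, MISS, L1-HIT]

#0 0xa5→b10/s2 MISS; vc=[]
#1 0x61→b6/s2 MISS; vc=[10]
#2 0xa6→b10/s2 VC-HIT; vc=[6]
#3 0x1e5→b30/s2 MISS; vc=[6,10]
#4 0x66→b6/s2 VC-HIT; vc=[30,10]
#5 0xba→b11/s3 MISS; vc=[30,10]
#6 0x65→b6/s2 L1-HIT; vc=[30,10]
#7 0x1e0→b30/s2 VC-HIT; vc=[6,10]
#8 0x7e→b7/s3 MISS; vc=[6,10,11]
#9 0x74→b7/s3 L1-HIT; vc=[6,10,11]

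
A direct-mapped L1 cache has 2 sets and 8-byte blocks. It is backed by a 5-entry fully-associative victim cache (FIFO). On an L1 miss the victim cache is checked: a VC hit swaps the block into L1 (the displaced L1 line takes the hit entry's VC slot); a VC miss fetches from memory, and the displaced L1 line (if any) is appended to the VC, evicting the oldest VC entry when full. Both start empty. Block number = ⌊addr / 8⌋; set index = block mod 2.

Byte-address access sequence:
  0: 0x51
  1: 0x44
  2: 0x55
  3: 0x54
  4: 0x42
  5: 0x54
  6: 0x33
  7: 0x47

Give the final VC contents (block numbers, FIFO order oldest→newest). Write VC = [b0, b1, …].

VC = [6, 10]

0: 0x51 (blk 10, set 0) → MISS  vc=[]
1: 0x44 (blk 8, set 0) → MISS  vc=[10]
2: 0x55 (blk 10, set 0) → VC-HIT  vc=[8]
3: 0x54 (blk 10, set 0) → L1-HIT  vc=[8]
4: 0x42 (blk 8, set 0) → VC-HIT  vc=[10]
5: 0x54 (blk 10, set 0) → VC-HIT  vc=[8]
6: 0x33 (blk 6, set 0) → MISS  vc=[8, 10]
7: 0x47 (blk 8, set 0) → VC-HIT  vc=[6, 10]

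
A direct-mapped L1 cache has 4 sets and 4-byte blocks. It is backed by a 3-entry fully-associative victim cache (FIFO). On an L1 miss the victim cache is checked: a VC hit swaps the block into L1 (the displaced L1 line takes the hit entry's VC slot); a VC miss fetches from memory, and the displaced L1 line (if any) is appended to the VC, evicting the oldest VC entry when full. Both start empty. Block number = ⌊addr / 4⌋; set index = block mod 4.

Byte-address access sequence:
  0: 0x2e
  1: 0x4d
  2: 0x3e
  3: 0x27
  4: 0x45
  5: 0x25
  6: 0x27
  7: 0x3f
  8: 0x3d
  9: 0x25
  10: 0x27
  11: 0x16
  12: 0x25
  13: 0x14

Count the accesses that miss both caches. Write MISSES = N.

MISSES = 6

#0 0x2e→b11/s3 MISS; vc=[]
#1 0x4d→b19/s3 MISS; vc=[11]
#2 0x3e→b15/s3 MISS; vc=[11,19]
#3 0x27→b9/s1 MISS; vc=[11,19]
#4 0x45→b17/s1 MISS; vc=[11,19,9]
#5 0x25→b9/s1 VC-HIT; vc=[11,19,17]
#6 0x27→b9/s1 L1-HIT; vc=[11,19,17]
#7 0x3f→b15/s3 L1-HIT; vc=[11,19,17]
#8 0x3d→b15/s3 L1-HIT; vc=[11,19,17]
#9 0x25→b9/s1 L1-HIT; vc=[11,19,17]
#10 0x27→b9/s1 L1-HIT; vc=[11,19,17]
#11 0x16→b5/s1 MISS; vc=[19,17,9]
#12 0x25→b9/s1 VC-HIT; vc=[19,17,5]
#13 0x14→b5/s1 VC-HIT; vc=[19,17,9]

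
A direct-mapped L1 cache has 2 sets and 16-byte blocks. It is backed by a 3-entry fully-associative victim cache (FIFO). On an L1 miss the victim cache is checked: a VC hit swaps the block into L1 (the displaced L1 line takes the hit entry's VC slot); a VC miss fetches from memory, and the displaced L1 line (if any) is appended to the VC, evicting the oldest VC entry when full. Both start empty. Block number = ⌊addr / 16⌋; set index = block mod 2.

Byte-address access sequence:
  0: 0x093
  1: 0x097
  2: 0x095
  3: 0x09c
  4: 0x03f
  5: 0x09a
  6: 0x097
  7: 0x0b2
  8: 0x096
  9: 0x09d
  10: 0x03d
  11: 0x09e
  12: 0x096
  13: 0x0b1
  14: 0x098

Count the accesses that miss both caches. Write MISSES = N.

#0 0x93→b9/s1 MISS; vc=[]
#1 0x97→b9/s1 L1-HIT; vc=[]
#2 0x95→b9/s1 L1-HIT; vc=[]
#3 0x9c→b9/s1 L1-HIT; vc=[]
#4 0x3f→b3/s1 MISS; vc=[9]
#5 0x9a→b9/s1 VC-HIT; vc=[3]
#6 0x97→b9/s1 L1-HIT; vc=[3]
#7 0xb2→b11/s1 MISS; vc=[3,9]
#8 0x96→b9/s1 VC-HIT; vc=[3,11]
#9 0x9d→b9/s1 L1-HIT; vc=[3,11]
#10 0x3d→b3/s1 VC-HIT; vc=[9,11]
#11 0x9e→b9/s1 VC-HIT; vc=[3,11]
#12 0x96→b9/s1 L1-HIT; vc=[3,11]
#13 0xb1→b11/s1 VC-HIT; vc=[3,9]
#14 0x98→b9/s1 VC-HIT; vc=[3,11]

MISSES = 3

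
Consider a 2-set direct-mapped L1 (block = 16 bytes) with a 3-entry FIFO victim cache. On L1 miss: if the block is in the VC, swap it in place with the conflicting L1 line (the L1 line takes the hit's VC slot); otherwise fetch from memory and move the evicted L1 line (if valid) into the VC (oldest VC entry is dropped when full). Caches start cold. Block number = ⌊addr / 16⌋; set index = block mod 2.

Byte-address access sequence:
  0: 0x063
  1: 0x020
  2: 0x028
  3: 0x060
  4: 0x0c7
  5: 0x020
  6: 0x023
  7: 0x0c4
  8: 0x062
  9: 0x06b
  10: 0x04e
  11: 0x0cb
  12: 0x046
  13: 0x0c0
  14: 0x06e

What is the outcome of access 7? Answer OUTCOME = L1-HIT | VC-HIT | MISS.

#0 0x63→b6/s0 MISS; vc=[]
#1 0x20→b2/s0 MISS; vc=[6]
#2 0x28→b2/s0 L1-HIT; vc=[6]
#3 0x60→b6/s0 VC-HIT; vc=[2]
#4 0xc7→b12/s0 MISS; vc=[2,6]
#5 0x20→b2/s0 VC-HIT; vc=[12,6]
#6 0x23→b2/s0 L1-HIT; vc=[12,6]
#7 0xc4→b12/s0 VC-HIT; vc=[2,6]
#8 0x62→b6/s0 VC-HIT; vc=[2,12]
#9 0x6b→b6/s0 L1-HIT; vc=[2,12]
#10 0x4e→b4/s0 MISS; vc=[2,12,6]
#11 0xcb→b12/s0 VC-HIT; vc=[2,4,6]
#12 0x46→b4/s0 VC-HIT; vc=[2,12,6]
#13 0xc0→b12/s0 VC-HIT; vc=[2,4,6]
#14 0x6e→b6/s0 VC-HIT; vc=[2,4,12]

OUTCOME = VC-HIT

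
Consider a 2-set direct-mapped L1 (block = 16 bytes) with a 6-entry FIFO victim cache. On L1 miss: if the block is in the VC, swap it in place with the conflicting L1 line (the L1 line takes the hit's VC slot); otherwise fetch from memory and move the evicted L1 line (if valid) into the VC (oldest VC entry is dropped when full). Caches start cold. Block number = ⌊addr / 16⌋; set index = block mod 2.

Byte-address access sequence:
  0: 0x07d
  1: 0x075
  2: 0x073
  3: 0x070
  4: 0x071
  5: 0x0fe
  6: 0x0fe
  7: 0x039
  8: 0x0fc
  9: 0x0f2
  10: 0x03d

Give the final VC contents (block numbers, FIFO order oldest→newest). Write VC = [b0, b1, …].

#0 0x7d→b7/s1 MISS; vc=[]
#1 0x75→b7/s1 L1-HIT; vc=[]
#2 0x73→b7/s1 L1-HIT; vc=[]
#3 0x70→b7/s1 L1-HIT; vc=[]
#4 0x71→b7/s1 L1-HIT; vc=[]
#5 0xfe→b15/s1 MISS; vc=[7]
#6 0xfe→b15/s1 L1-HIT; vc=[7]
#7 0x39→b3/s1 MISS; vc=[7,15]
#8 0xfc→b15/s1 VC-HIT; vc=[7,3]
#9 0xf2→b15/s1 L1-HIT; vc=[7,3]
#10 0x3d→b3/s1 VC-HIT; vc=[7,15]

VC = [7, 15]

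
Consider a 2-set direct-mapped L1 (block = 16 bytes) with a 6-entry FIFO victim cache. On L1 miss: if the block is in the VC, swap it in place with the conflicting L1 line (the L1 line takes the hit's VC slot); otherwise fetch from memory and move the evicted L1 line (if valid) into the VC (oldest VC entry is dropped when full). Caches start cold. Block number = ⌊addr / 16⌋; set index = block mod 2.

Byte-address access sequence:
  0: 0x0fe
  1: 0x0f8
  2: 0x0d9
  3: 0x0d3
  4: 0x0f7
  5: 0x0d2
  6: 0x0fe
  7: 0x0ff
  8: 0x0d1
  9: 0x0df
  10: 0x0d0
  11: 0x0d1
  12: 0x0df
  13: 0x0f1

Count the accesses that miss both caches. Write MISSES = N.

MISSES = 2

  [0] addr=0xfe blk=15 s=1: MISS | VC []
  [1] addr=0xf8 blk=15 s=1: L1-HIT | VC []
  [2] addr=0xd9 blk=13 s=1: MISS | VC [15]
  [3] addr=0xd3 blk=13 s=1: L1-HIT | VC [15]
  [4] addr=0xf7 blk=15 s=1: VC-HIT | VC [13]
  [5] addr=0xd2 blk=13 s=1: VC-HIT | VC [15]
  [6] addr=0xfe blk=15 s=1: VC-HIT | VC [13]
  [7] addr=0xff blk=15 s=1: L1-HIT | VC [13]
  [8] addr=0xd1 blk=13 s=1: VC-HIT | VC [15]
  [9] addr=0xdf blk=13 s=1: L1-HIT | VC [15]
  [10] addr=0xd0 blk=13 s=1: L1-HIT | VC [15]
  [11] addr=0xd1 blk=13 s=1: L1-HIT | VC [15]
  [12] addr=0xdf blk=13 s=1: L1-HIT | VC [15]
  [13] addr=0xf1 blk=15 s=1: VC-HIT | VC [13]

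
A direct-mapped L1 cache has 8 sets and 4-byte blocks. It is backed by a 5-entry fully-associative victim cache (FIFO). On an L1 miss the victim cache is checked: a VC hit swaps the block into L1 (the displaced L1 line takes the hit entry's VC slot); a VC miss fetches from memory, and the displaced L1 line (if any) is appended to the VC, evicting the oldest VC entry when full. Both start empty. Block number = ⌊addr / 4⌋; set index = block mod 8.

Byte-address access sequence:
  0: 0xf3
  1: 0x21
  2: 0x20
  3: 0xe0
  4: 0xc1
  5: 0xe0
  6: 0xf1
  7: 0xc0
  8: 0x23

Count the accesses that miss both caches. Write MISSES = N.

0: 0xf3 (blk 60, set 4) → MISS  vc=[]
1: 0x21 (blk 8, set 0) → MISS  vc=[]
2: 0x20 (blk 8, set 0) → L1-HIT  vc=[]
3: 0xe0 (blk 56, set 0) → MISS  vc=[8]
4: 0xc1 (blk 48, set 0) → MISS  vc=[8, 56]
5: 0xe0 (blk 56, set 0) → VC-HIT  vc=[8, 48]
6: 0xf1 (blk 60, set 4) → L1-HIT  vc=[8, 48]
7: 0xc0 (blk 48, set 0) → VC-HIT  vc=[8, 56]
8: 0x23 (blk 8, set 0) → VC-HIT  vc=[48, 56]

MISSES = 4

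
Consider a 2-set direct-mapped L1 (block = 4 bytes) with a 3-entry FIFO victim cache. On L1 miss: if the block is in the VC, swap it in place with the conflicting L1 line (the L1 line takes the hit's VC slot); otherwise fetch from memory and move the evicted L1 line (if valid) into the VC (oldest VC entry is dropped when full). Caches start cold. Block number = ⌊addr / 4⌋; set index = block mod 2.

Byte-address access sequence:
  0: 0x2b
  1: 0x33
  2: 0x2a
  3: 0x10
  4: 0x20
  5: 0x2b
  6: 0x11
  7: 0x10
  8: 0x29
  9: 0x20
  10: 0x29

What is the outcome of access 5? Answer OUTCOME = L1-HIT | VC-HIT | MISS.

#0 0x2b→b10/s0 MISS; vc=[]
#1 0x33→b12/s0 MISS; vc=[10]
#2 0x2a→b10/s0 VC-HIT; vc=[12]
#3 0x10→b4/s0 MISS; vc=[12,10]
#4 0x20→b8/s0 MISS; vc=[12,10,4]
#5 0x2b→b10/s0 VC-HIT; vc=[12,8,4]
#6 0x11→b4/s0 VC-HIT; vc=[12,8,10]
#7 0x10→b4/s0 L1-HIT; vc=[12,8,10]
#8 0x29→b10/s0 VC-HIT; vc=[12,8,4]
#9 0x20→b8/s0 VC-HIT; vc=[12,10,4]
#10 0x29→b10/s0 VC-HIT; vc=[12,8,4]

OUTCOME = VC-HIT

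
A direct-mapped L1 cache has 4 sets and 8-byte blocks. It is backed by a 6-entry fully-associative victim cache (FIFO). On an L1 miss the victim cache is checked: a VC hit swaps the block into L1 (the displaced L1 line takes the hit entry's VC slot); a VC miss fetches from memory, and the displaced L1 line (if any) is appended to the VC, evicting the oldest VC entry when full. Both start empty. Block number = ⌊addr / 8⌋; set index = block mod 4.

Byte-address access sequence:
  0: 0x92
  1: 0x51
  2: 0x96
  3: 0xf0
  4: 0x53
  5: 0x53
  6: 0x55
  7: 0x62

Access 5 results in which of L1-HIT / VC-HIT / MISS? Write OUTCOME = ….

0: 0x92 (blk 18, set 2) → MISS  vc=[]
1: 0x51 (blk 10, set 2) → MISS  vc=[18]
2: 0x96 (blk 18, set 2) → VC-HIT  vc=[10]
3: 0xf0 (blk 30, set 2) → MISS  vc=[10, 18]
4: 0x53 (blk 10, set 2) → VC-HIT  vc=[30, 18]
5: 0x53 (blk 10, set 2) → L1-HIT  vc=[30, 18]
6: 0x55 (blk 10, set 2) → L1-HIT  vc=[30, 18]
7: 0x62 (blk 12, set 0) → MISS  vc=[30, 18]

OUTCOME = L1-HIT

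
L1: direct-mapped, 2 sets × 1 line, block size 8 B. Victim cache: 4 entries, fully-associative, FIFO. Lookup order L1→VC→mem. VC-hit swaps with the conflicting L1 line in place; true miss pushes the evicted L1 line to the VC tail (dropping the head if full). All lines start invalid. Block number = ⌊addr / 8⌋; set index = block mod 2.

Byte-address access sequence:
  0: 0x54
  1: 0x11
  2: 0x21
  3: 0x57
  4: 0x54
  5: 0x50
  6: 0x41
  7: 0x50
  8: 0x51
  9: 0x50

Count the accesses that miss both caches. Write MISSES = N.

MISSES = 4

#0 0x54→b10/s0 MISS; vc=[]
#1 0x11→b2/s0 MISS; vc=[10]
#2 0x21→b4/s0 MISS; vc=[10,2]
#3 0x57→b10/s0 VC-HIT; vc=[4,2]
#4 0x54→b10/s0 L1-HIT; vc=[4,2]
#5 0x50→b10/s0 L1-HIT; vc=[4,2]
#6 0x41→b8/s0 MISS; vc=[4,2,10]
#7 0x50→b10/s0 VC-HIT; vc=[4,2,8]
#8 0x51→b10/s0 L1-HIT; vc=[4,2,8]
#9 0x50→b10/s0 L1-HIT; vc=[4,2,8]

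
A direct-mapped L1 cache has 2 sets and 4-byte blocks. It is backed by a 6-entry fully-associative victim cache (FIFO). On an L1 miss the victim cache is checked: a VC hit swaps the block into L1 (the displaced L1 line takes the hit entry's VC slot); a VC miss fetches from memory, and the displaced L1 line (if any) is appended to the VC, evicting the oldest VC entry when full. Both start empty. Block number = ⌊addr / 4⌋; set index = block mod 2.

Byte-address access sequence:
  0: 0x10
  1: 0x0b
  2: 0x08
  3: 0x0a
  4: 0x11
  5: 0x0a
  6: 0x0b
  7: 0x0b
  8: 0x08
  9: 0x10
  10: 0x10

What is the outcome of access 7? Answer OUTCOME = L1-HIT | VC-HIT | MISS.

OUTCOME = L1-HIT

#0 0x10→b4/s0 MISS; vc=[]
#1 0xb→b2/s0 MISS; vc=[4]
#2 0x8→b2/s0 L1-HIT; vc=[4]
#3 0xa→b2/s0 L1-HIT; vc=[4]
#4 0x11→b4/s0 VC-HIT; vc=[2]
#5 0xa→b2/s0 VC-HIT; vc=[4]
#6 0xb→b2/s0 L1-HIT; vc=[4]
#7 0xb→b2/s0 L1-HIT; vc=[4]
#8 0x8→b2/s0 L1-HIT; vc=[4]
#9 0x10→b4/s0 VC-HIT; vc=[2]
#10 0x10→b4/s0 L1-HIT; vc=[2]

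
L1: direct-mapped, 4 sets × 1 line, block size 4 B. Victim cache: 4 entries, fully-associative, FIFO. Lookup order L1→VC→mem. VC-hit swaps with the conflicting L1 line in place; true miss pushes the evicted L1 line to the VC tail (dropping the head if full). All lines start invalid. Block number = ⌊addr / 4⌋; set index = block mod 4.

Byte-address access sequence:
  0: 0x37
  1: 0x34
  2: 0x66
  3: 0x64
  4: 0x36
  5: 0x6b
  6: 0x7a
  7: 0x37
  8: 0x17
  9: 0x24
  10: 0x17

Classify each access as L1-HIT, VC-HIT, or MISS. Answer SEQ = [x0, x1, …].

SEQ = [MISS, L1-HIT, MISS, L1-HIT, VC-HIT, MISS, MISS, L1-HIT, MISS, MISS, VC-HIT]

  [0] addr=0x37 blk=13 s=1: MISS | VC []
  [1] addr=0x34 blk=13 s=1: L1-HIT | VC []
  [2] addr=0x66 blk=25 s=1: MISS | VC [13]
  [3] addr=0x64 blk=25 s=1: L1-HIT | VC [13]
  [4] addr=0x36 blk=13 s=1: VC-HIT | VC [25]
  [5] addr=0x6b blk=26 s=2: MISS | VC [25]
  [6] addr=0x7a blk=30 s=2: MISS | VC [25, 26]
  [7] addr=0x37 blk=13 s=1: L1-HIT | VC [25, 26]
  [8] addr=0x17 blk=5 s=1: MISS | VC [25, 26, 13]
  [9] addr=0x24 blk=9 s=1: MISS | VC [25, 26, 13, 5]
  [10] addr=0x17 blk=5 s=1: VC-HIT | VC [25, 26, 13, 9]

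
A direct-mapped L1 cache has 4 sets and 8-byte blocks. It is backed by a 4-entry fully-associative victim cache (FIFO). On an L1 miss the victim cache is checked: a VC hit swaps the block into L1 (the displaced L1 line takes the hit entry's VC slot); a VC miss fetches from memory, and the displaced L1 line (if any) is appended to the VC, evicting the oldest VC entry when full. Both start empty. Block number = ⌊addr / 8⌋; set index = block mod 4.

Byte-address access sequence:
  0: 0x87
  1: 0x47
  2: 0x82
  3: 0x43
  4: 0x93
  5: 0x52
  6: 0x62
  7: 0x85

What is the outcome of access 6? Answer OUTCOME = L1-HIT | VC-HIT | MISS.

OUTCOME = MISS

  [0] addr=0x87 blk=16 s=0: MISS | VC []
  [1] addr=0x47 blk=8 s=0: MISS | VC [16]
  [2] addr=0x82 blk=16 s=0: VC-HIT | VC [8]
  [3] addr=0x43 blk=8 s=0: VC-HIT | VC [16]
  [4] addr=0x93 blk=18 s=2: MISS | VC [16]
  [5] addr=0x52 blk=10 s=2: MISS | VC [16, 18]
  [6] addr=0x62 blk=12 s=0: MISS | VC [16, 18, 8]
  [7] addr=0x85 blk=16 s=0: VC-HIT | VC [12, 18, 8]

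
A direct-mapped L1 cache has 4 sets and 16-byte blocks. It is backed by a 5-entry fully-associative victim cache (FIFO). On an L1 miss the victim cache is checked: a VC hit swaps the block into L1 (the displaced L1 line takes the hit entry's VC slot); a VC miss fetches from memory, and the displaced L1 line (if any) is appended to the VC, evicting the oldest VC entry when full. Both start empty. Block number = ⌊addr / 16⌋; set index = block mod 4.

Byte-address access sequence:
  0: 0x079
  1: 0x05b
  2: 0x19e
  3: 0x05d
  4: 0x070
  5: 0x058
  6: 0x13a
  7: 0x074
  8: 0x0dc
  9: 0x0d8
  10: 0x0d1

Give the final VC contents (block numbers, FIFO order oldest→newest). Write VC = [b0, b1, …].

VC = [25, 19, 5]

0: 0x79 (blk 7, set 3) → MISS  vc=[]
1: 0x5b (blk 5, set 1) → MISS  vc=[]
2: 0x19e (blk 25, set 1) → MISS  vc=[5]
3: 0x5d (blk 5, set 1) → VC-HIT  vc=[25]
4: 0x70 (blk 7, set 3) → L1-HIT  vc=[25]
5: 0x58 (blk 5, set 1) → L1-HIT  vc=[25]
6: 0x13a (blk 19, set 3) → MISS  vc=[25, 7]
7: 0x74 (blk 7, set 3) → VC-HIT  vc=[25, 19]
8: 0xdc (blk 13, set 1) → MISS  vc=[25, 19, 5]
9: 0xd8 (blk 13, set 1) → L1-HIT  vc=[25, 19, 5]
10: 0xd1 (blk 13, set 1) → L1-HIT  vc=[25, 19, 5]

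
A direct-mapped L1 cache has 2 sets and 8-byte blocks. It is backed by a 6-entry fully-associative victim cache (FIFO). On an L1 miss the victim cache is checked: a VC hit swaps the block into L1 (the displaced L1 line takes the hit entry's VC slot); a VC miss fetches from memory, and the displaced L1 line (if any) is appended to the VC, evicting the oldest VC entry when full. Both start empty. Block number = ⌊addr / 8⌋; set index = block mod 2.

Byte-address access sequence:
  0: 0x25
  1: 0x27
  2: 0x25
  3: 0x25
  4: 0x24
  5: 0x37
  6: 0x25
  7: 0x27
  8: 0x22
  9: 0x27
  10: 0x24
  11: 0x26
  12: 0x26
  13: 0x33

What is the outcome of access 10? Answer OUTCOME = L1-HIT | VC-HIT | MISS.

OUTCOME = L1-HIT

#0 0x25→b4/s0 MISS; vc=[]
#1 0x27→b4/s0 L1-HIT; vc=[]
#2 0x25→b4/s0 L1-HIT; vc=[]
#3 0x25→b4/s0 L1-HIT; vc=[]
#4 0x24→b4/s0 L1-HIT; vc=[]
#5 0x37→b6/s0 MISS; vc=[4]
#6 0x25→b4/s0 VC-HIT; vc=[6]
#7 0x27→b4/s0 L1-HIT; vc=[6]
#8 0x22→b4/s0 L1-HIT; vc=[6]
#9 0x27→b4/s0 L1-HIT; vc=[6]
#10 0x24→b4/s0 L1-HIT; vc=[6]
#11 0x26→b4/s0 L1-HIT; vc=[6]
#12 0x26→b4/s0 L1-HIT; vc=[6]
#13 0x33→b6/s0 VC-HIT; vc=[4]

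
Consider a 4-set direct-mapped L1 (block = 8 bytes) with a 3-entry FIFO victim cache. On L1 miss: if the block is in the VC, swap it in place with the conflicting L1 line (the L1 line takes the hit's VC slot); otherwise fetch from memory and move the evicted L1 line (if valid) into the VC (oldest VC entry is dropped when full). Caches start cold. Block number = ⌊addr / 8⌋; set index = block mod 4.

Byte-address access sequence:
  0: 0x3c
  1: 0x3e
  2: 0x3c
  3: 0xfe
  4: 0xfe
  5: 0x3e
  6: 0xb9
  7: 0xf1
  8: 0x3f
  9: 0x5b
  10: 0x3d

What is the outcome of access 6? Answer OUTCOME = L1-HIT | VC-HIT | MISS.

#0 0x3c→b7/s3 MISS; vc=[]
#1 0x3e→b7/s3 L1-HIT; vc=[]
#2 0x3c→b7/s3 L1-HIT; vc=[]
#3 0xfe→b31/s3 MISS; vc=[7]
#4 0xfe→b31/s3 L1-HIT; vc=[7]
#5 0x3e→b7/s3 VC-HIT; vc=[31]
#6 0xb9→b23/s3 MISS; vc=[31,7]
#7 0xf1→b30/s2 MISS; vc=[31,7]
#8 0x3f→b7/s3 VC-HIT; vc=[31,23]
#9 0x5b→b11/s3 MISS; vc=[31,23,7]
#10 0x3d→b7/s3 VC-HIT; vc=[31,23,11]

OUTCOME = MISS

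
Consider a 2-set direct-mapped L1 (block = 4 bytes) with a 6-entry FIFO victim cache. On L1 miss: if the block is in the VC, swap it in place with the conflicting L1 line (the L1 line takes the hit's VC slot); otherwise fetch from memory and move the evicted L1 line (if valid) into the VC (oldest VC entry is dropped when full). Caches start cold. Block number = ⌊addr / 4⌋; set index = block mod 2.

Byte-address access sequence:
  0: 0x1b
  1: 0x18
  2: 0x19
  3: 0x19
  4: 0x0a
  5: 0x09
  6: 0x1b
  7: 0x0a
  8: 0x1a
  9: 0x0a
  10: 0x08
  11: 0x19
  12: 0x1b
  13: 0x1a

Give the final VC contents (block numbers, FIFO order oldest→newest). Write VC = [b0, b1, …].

0: 0x1b (blk 6, set 0) → MISS  vc=[]
1: 0x18 (blk 6, set 0) → L1-HIT  vc=[]
2: 0x19 (blk 6, set 0) → L1-HIT  vc=[]
3: 0x19 (blk 6, set 0) → L1-HIT  vc=[]
4: 0xa (blk 2, set 0) → MISS  vc=[6]
5: 0x9 (blk 2, set 0) → L1-HIT  vc=[6]
6: 0x1b (blk 6, set 0) → VC-HIT  vc=[2]
7: 0xa (blk 2, set 0) → VC-HIT  vc=[6]
8: 0x1a (blk 6, set 0) → VC-HIT  vc=[2]
9: 0xa (blk 2, set 0) → VC-HIT  vc=[6]
10: 0x8 (blk 2, set 0) → L1-HIT  vc=[6]
11: 0x19 (blk 6, set 0) → VC-HIT  vc=[2]
12: 0x1b (blk 6, set 0) → L1-HIT  vc=[2]
13: 0x1a (blk 6, set 0) → L1-HIT  vc=[2]

VC = [2]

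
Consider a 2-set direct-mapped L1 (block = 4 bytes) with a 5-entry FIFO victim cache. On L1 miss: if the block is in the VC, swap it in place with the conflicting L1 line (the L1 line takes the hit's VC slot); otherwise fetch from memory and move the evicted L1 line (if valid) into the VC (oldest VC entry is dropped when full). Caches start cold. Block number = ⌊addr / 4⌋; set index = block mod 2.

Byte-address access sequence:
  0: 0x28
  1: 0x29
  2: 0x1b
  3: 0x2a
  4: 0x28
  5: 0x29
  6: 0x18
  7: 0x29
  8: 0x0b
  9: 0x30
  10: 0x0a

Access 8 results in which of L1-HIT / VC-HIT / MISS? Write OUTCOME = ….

#0 0x28→b10/s0 MISS; vc=[]
#1 0x29→b10/s0 L1-HIT; vc=[]
#2 0x1b→b6/s0 MISS; vc=[10]
#3 0x2a→b10/s0 VC-HIT; vc=[6]
#4 0x28→b10/s0 L1-HIT; vc=[6]
#5 0x29→b10/s0 L1-HIT; vc=[6]
#6 0x18→b6/s0 VC-HIT; vc=[10]
#7 0x29→b10/s0 VC-HIT; vc=[6]
#8 0xb→b2/s0 MISS; vc=[6,10]
#9 0x30→b12/s0 MISS; vc=[6,10,2]
#10 0xa→b2/s0 VC-HIT; vc=[6,10,12]

OUTCOME = MISS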